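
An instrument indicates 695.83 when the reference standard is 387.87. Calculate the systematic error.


Systematic error = measured - true
= 695.83 - 387.87
= 307.9600

307.9600


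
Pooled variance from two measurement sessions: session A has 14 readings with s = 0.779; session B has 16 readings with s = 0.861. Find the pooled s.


s_p = sqrt(((n1-1)*s1^2 + (n2-1)*s2^2) / (n1+n2-2))
numerator = (14-1)*0.779^2 + (16-1)*0.861^2 = 7.888933 + 11.119815 = 19.008748
denominator = 14 + 16 - 2 = 28
s_p^2 = 19.008748 / 28 = 0.67888386
s_p = sqrt(0.67888386) = 0.8239

0.8239


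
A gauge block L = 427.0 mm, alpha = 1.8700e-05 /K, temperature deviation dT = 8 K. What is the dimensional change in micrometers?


dL = L * alpha * dT
= 427.0 * 1.8700e-05 * 8
= 0.0638792 mm
dL_um = 0.0638792 * 1000 = 63.8792 um

63.8792


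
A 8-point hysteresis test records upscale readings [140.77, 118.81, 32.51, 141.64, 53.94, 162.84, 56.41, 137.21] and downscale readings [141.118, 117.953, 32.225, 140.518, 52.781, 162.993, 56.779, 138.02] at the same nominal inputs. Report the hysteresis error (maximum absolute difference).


|140.77 - 141.118| = 0.3480
|118.81 - 117.953| = 0.8570
|32.51 - 32.225| = 0.2850
|141.64 - 140.518| = 1.1220
|53.94 - 52.781| = 1.1590
|162.84 - 162.993| = 0.1530
|56.41 - 56.779| = 0.3690
|137.21 - 138.02| = 0.8100
hysteresis = max(diffs) = 1.1590

1.1590


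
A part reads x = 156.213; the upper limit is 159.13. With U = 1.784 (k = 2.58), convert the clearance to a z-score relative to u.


u = U / k = 1.784 / 2.58 = 0.69147287
margin = |USL - x| = |159.13 - 156.213| = 2.917
z = margin / u = 2.917 / 0.69147287
z = 4.2185

4.2185


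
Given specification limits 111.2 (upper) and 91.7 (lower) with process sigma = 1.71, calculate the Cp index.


Cp = (USL - LSL) / (6 * sigma)
= (111.2 - 91.7) / (6 * 1.71)
= 19.5000 / 10.2600
= 1.9006

1.9006


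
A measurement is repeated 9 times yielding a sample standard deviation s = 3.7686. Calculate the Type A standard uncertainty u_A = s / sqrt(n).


u_A = s / sqrt(n)
u_A = 3.7686 / sqrt(9)
u_A = 3.7686 / 3
u_A = 1.2562

1.2562


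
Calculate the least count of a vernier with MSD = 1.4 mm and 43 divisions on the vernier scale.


LC = MSD / n_div
= 1.4 / 43
= 0.0326

0.0326


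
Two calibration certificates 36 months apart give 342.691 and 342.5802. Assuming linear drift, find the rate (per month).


rate = (v2 - v1) / months
= (342.5802 - 342.691) / 36
= -0.1108 / 36
= -0.0031

-0.0031


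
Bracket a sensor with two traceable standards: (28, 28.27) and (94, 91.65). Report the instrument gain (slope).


slope = (y2 - y1) / (x2 - x1)
= (91.65 - 28.27) / (94 - 28)
= 63.3800 / 66
= 0.9603

0.9603


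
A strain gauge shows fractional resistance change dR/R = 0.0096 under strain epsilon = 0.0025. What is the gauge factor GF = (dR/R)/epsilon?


GF = (dR/R) / epsilon
= 0.0096 / 0.0025
= 3.8400

3.8400


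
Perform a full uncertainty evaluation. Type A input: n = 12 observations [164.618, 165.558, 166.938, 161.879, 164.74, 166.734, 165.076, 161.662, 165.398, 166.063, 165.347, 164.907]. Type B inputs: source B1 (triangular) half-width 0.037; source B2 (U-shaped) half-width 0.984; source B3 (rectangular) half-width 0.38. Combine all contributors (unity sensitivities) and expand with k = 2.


mean = (164.618 + 165.558 + 166.938 + 161.879 + 164.74 + 166.734 + 165.076 + 161.662 + 165.398 + 166.063 + 165.347 + 164.907) / 12 = 164.91
s = sqrt(sum((x - mean)^2)/(n-1)) = 1.6375253
u_A = s / sqrt(n) = 1.6375253 / sqrt(12) = 0.47271284
u_B1 = 0.037 / sqrt(6) = 0.015105187
u_B2 = 0.984 / sqrt(2) = 0.69579307
u_B3 = 0.38 / sqrt(3) = 0.2193931
uc = sqrt(0.47271284^2 + 0.015105187^2 + 0.69579307^2 + 0.2193931^2) = 0.86945208
U = k * uc = 2 * 0.86945208
U = 1.7389

1.7389


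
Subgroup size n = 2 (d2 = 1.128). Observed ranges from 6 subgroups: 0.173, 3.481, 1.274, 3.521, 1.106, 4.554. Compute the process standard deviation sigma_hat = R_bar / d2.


R_bar = (0.173 + 3.481 + 1.274 + 3.521 + 1.106 + 4.554) / 6
R_bar = 14.109 / 6 = 2.3515
sigma_hat = R_bar / d2 = 2.3515 / 1.128 = 2.0847

2.0847


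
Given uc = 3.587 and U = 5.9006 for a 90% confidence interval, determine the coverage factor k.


k = U / uc
k = 5.9006 / 3.587
k = 1.645

1.645


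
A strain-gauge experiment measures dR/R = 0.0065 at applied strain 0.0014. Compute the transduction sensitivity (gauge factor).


GF = (dR/R) / epsilon
= 0.0065 / 0.0014
= 4.6429

4.6429


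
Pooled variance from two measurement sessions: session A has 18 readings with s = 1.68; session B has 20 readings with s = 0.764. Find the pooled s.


s_p = sqrt(((n1-1)*s1^2 + (n2-1)*s2^2) / (n1+n2-2))
numerator = (18-1)*1.68^2 + (20-1)*0.764^2 = 47.9808 + 11.090224 = 59.071024
denominator = 18 + 20 - 2 = 36
s_p^2 = 59.071024 / 36 = 1.6408618
s_p = sqrt(1.6408618) = 1.2810

1.2810


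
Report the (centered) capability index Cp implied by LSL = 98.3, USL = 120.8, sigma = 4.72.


Cp = (USL - LSL) / (6 * sigma)
= (120.8 - 98.3) / (6 * 4.72)
= 22.5000 / 28.3200
= 0.7945

0.7945


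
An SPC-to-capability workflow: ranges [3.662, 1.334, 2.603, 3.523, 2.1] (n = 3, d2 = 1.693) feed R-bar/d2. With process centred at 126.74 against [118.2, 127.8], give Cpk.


R_bar = (3.662 + 1.334 + 2.603 + 3.523 + 2.1) / 5 = 2.6444
sigma = R_bar / d2 = 2.6444 / 1.693 = 1.561961
Cp = (USL - LSL)/(6*sigma) = (127.8 - 118.2)/(6*1.561961) = 1.0244
Cpu = (127.8 - 126.74)/(3*1.561961) = 0.2262
Cpl = (126.74 - 118.2)/(3*1.561961) = 1.8225
Cpk = min(Cpu, Cpl) = 0.2262

0.2262


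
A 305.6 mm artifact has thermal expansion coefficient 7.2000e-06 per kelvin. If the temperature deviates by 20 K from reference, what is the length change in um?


dL = L * alpha * dT
= 305.6 * 7.2000e-06 * 20
= 0.0440064 mm
dL_um = 0.0440064 * 1000 = 44.0064 um

44.0064


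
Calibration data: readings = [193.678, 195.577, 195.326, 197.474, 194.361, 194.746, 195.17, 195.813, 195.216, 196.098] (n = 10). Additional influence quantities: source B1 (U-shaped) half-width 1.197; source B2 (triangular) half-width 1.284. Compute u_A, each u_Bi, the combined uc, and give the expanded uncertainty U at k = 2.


mean = (193.678 + 195.577 + 195.326 + 197.474 + 194.361 + 194.746 + 195.17 + 195.813 + 195.216 + 196.098) / 10 = 195.3459
s = sqrt(sum((x - mean)^2)/(n-1)) = 1.0288107
u_A = s / sqrt(n) = 1.0288107 / sqrt(10) = 0.32533851
u_B1 = 1.197 / sqrt(2) = 0.84640682
u_B2 = 1.284 / sqrt(6) = 0.5241908
uc = sqrt(0.32533851^2 + 0.84640682^2 + 0.5241908^2) = 1.0473899
U = k * uc = 2 * 1.0473899
U = 2.0948

2.0948


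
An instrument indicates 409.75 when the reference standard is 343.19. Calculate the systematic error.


Systematic error = measured - true
= 409.75 - 343.19
= 66.5600

66.5600


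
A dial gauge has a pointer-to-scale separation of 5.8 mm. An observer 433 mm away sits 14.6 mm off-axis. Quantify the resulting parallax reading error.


error = h * offset / d
= 5.8 * 14.6 / 433
= 0.1956

0.1956


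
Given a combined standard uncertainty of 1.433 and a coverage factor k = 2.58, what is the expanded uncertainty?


U = k * uc
U = 2.58 * 1.433
U = 3.6971

3.6971


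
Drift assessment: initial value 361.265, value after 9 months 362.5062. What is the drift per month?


rate = (v2 - v1) / months
= (362.5062 - 361.265) / 9
= 1.2412 / 9
= 0.1379

0.1379


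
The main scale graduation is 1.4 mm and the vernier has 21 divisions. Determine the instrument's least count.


LC = MSD / n_div
= 1.4 / 21
= 0.0667

0.0667


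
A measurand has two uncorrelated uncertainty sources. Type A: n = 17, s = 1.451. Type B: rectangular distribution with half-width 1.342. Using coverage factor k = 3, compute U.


u_A = s / sqrt(n) = 1.451 / sqrt(17) = 0.35191919
u_B = half_width / sqrt(3) = 1.342 / sqrt(3) = 0.77480406
uc = sqrt(u_A^2 + u_B^2) = sqrt(0.35191919^2 + 0.77480406^2) = 0.85098087
U = k * uc = 3 * 0.85098087
U = 2.5529

2.5529


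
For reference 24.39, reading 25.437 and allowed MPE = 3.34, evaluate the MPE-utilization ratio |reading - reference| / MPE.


e = indication - reference = 25.437 - 24.39 = 1.0470
|e| = 1.0470
ratio = |e| / MPE = 1.0470 / 3.34
ratio = 0.3135

0.3135


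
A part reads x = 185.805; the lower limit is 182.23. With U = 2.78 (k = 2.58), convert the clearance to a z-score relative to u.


u = U / k = 2.78 / 2.58 = 1.0775194
margin = |LSL - x| = |182.23 - 185.805| = 3.575
z = margin / u = 3.575 / 1.0775194
z = 3.3178

3.3178


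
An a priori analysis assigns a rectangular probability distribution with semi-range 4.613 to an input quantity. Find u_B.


u_B = half_width / sqrt(3)
u_B = 4.613 / 1.7320508
u_B = 2.6633

2.6633


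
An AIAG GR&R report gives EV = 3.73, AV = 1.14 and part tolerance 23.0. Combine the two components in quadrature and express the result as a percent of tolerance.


GRR = sqrt(EV^2 + AV^2) = sqrt(3.73^2 + 1.14^2) = 3.9003205
%GRR = GRR / tol * 100 = 3.9003205 / 23.0 * 100
%GRR = 16.9579

16.9579


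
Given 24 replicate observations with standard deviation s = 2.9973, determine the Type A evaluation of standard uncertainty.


u_A = s / sqrt(n)
u_A = 2.9973 / sqrt(24)
u_A = 2.9973 / 4.8989795
u_A = 0.6118

0.6118


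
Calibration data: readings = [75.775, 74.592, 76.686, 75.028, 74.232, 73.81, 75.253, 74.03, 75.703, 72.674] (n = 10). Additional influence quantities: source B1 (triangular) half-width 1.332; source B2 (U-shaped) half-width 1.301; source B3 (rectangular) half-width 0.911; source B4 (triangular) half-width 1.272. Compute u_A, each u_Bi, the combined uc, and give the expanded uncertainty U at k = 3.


mean = (75.775 + 74.592 + 76.686 + 75.028 + 74.232 + 73.81 + 75.253 + 74.03 + 75.703 + 72.674) / 10 = 74.7783
s = sqrt(sum((x - mean)^2)/(n-1)) = 1.1563486
u_A = s / sqrt(n) = 1.1563486 / sqrt(10) = 0.36566953
u_B1 = 1.332 / sqrt(6) = 0.54378672
u_B2 = 1.301 / sqrt(2) = 0.91994592
u_B3 = 0.911 / sqrt(3) = 0.5259661
u_B4 = 1.272 / sqrt(6) = 0.51929183
uc = sqrt(0.36566953^2 + 0.54378672^2 + 0.91994592^2 + 0.5259661^2 + 0.51929183^2) = 1.3498233
U = k * uc = 3 * 1.3498233
U = 4.0495

4.0495


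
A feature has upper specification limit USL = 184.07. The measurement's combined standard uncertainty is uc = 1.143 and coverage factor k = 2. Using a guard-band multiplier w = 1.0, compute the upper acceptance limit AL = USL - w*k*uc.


U = k * uc = 2 * 1.143 = 2.286
guard band g = w * U = 1.0 * 2.286 = 2.286
AL = USL - g = 184.07 - 2.286
AL = 181.7840

181.7840


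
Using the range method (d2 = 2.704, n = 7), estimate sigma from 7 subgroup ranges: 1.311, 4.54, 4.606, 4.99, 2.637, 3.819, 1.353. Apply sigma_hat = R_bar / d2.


R_bar = (1.311 + 4.54 + 4.606 + 4.99 + 2.637 + 3.819 + 1.353) / 7
R_bar = 23.256 / 7 = 3.3222857
sigma_hat = R_bar / d2 = 3.3222857 / 2.704 = 1.2287

1.2287


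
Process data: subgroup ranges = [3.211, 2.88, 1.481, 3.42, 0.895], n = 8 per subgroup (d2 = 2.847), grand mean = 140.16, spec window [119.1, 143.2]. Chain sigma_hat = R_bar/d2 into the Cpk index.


R_bar = (3.211 + 2.88 + 1.481 + 3.42 + 0.895) / 5 = 2.3774
sigma = R_bar / d2 = 2.3774 / 2.847 = 0.83505444
Cp = (USL - LSL)/(6*sigma) = (143.2 - 119.1)/(6*0.83505444) = 4.8101
Cpu = (143.2 - 140.16)/(3*0.83505444) = 1.2135
Cpl = (140.16 - 119.1)/(3*0.83505444) = 8.4066
Cpk = min(Cpu, Cpl) = 1.2135

1.2135


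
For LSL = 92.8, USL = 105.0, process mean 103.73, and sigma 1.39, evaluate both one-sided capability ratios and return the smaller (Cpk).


Cpu = (USL - mean) / (3*sigma) = (105.0 - 103.73) / (3*1.39) = 0.3046
Cpl = (mean - LSL) / (3*sigma) = (103.73 - 92.8) / (3*1.39) = 2.6211
Cpk = min(Cpu, Cpl) = 0.3046

0.3046


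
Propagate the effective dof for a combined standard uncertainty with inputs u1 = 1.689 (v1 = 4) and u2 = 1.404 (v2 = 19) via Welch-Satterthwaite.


uc = sqrt(u1^2 + u2^2) = sqrt(1.689^2 + 1.404^2) = 2.1963463
v_eff = uc^4 / (u1^4/v1 + u2^4/v2)
= 2.1963463^4 / (1.689^4/4 + 1.404^4/19)
= 23.270369 / 2.2390144
v_eff = 10.3931

10.3931


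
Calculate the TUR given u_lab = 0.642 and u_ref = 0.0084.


TUR = u_lab / u_ref
= 0.642 / 0.0084
= 76.4286

76.4286


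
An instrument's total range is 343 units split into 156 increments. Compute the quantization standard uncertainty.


resolution = range / divisions
resolution = 343 / 156 = 2.1987179
u_res = resolution / (2*sqrt(3))
u_res = 2.1987179 / 3.4641016
u_res = 0.6347

0.6347


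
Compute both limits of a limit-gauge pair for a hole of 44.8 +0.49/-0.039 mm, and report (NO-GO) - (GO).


GO = nominal - lower_tol (smallest hole = maximum material condition)
GO = 44.8 - 0.039 = 44.761
NO-GO = nominal + upper_tol (largest hole = least material condition)
NO-GO = 44.8 + 0.49 = 45.29
spread = NO-GO - GO = 45.29 - 44.761 = 0.5290

0.5290


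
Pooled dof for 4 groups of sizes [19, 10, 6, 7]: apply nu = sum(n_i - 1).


nu = sum_i (n_i - 1)
nu = ((19 - 1) + (10 - 1) + (6 - 1) + (7 - 1))
nu = 18 + 9 + 5 + 6
nu = 38

38


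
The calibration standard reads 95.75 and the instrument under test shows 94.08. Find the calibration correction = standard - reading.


Correction = standard - reading
= 95.75 - 94.08
= 1.6700

1.6700


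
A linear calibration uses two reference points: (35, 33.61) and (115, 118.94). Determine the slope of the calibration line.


slope = (y2 - y1) / (x2 - x1)
= (118.94 - 33.61) / (115 - 35)
= 85.3300 / 80
= 1.0666

1.0666


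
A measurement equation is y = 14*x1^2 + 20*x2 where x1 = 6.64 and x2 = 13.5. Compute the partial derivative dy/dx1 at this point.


y = 14*x1^2 + 20*x2
dy/dx1 = 2*14*x1
Evaluate at x1 = 6.64: c1 = 28 * 6.64
c1 = 185.9200

185.9200


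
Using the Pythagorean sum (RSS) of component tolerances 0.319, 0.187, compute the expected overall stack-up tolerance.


RSS = sqrt(0.319^2 + 0.187^2)
= sqrt(0.13673)
= 0.3698

0.3698


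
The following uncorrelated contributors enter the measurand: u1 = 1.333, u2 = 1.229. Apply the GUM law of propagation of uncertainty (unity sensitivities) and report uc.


uc = sqrt(1.333^2 + 1.229^2)
uc = sqrt(3.28733)
uc = 1.8131

1.8131


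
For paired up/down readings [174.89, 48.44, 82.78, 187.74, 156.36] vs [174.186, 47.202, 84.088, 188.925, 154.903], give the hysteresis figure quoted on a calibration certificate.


|174.89 - 174.186| = 0.7040
|48.44 - 47.202| = 1.2380
|82.78 - 84.088| = 1.3080
|187.74 - 188.925| = 1.1850
|156.36 - 154.903| = 1.4570
hysteresis = max(diffs) = 1.4570

1.4570


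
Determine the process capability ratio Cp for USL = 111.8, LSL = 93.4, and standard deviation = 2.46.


Cp = (USL - LSL) / (6 * sigma)
= (111.8 - 93.4) / (6 * 2.46)
= 18.4000 / 14.7600
= 1.2466

1.2466


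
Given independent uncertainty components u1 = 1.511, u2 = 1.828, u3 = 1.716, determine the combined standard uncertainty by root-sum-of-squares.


uc = sqrt(1.511^2 + 1.828^2 + 1.716^2)
uc = sqrt(8.569361)
uc = 2.9273

2.9273


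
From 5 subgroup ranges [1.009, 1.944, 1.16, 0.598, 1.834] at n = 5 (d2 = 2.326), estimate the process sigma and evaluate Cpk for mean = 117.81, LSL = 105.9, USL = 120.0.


R_bar = (1.009 + 1.944 + 1.16 + 0.598 + 1.834) / 5 = 1.309
sigma = R_bar / d2 = 1.309 / 2.326 = 0.5627687
Cp = (USL - LSL)/(6*sigma) = (120.0 - 105.9)/(6*0.5627687) = 4.1758
Cpu = (120.0 - 117.81)/(3*0.5627687) = 1.2972
Cpl = (117.81 - 105.9)/(3*0.5627687) = 7.0544
Cpk = min(Cpu, Cpl) = 1.2972

1.2972


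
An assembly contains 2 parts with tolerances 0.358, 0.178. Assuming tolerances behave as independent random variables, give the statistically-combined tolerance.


RSS = sqrt(0.358^2 + 0.178^2)
= sqrt(0.159848)
= 0.3998

0.3998


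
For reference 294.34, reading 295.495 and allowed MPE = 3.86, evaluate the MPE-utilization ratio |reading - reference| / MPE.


e = indication - reference = 295.495 - 294.34 = 1.1550
|e| = 1.1550
ratio = |e| / MPE = 1.1550 / 3.86
ratio = 0.2992

0.2992


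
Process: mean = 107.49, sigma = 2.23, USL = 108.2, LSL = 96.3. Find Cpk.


Cpu = (USL - mean) / (3*sigma) = (108.2 - 107.49) / (3*2.23) = 0.1061
Cpl = (mean - LSL) / (3*sigma) = (107.49 - 96.3) / (3*2.23) = 1.6726
Cpk = min(Cpu, Cpl) = 0.1061

0.1061


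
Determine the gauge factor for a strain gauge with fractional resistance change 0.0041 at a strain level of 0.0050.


GF = (dR/R) / epsilon
= 0.0041 / 0.0050
= 0.8200

0.8200


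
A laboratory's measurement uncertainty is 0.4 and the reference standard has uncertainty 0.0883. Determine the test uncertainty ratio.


TUR = u_lab / u_ref
= 0.4 / 0.0883
= 4.5300

4.5300


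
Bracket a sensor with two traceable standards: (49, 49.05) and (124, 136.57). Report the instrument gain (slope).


slope = (y2 - y1) / (x2 - x1)
= (136.57 - 49.05) / (124 - 49)
= 87.5200 / 75
= 1.1669

1.1669


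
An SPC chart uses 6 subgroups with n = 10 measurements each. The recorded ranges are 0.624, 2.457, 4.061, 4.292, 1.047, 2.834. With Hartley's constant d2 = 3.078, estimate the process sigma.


R_bar = (0.624 + 2.457 + 4.061 + 4.292 + 1.047 + 2.834) / 6
R_bar = 15.315 / 6 = 2.5525
sigma_hat = R_bar / d2 = 2.5525 / 3.078 = 0.8293

0.8293


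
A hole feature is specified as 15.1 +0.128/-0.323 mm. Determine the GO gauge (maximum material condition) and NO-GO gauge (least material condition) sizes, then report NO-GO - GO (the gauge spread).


GO = nominal - lower_tol (smallest hole = maximum material condition)
GO = 15.1 - 0.323 = 14.777
NO-GO = nominal + upper_tol (largest hole = least material condition)
NO-GO = 15.1 + 0.128 = 15.228
spread = NO-GO - GO = 15.228 - 14.777 = 0.4510

0.4510


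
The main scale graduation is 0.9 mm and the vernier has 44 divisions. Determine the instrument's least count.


LC = MSD / n_div
= 0.9 / 44
= 0.0205

0.0205


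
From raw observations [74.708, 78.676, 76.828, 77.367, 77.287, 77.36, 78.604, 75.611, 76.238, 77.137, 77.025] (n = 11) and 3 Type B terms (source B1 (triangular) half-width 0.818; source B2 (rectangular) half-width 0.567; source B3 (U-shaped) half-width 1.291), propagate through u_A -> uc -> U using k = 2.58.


mean = (74.708 + 78.676 + 76.828 + 77.367 + 77.287 + 77.36 + 78.604 + 75.611 + 76.238 + 77.137 + 77.025) / 11 = 76.98554545
s = sqrt(sum((x - mean)^2)/(n-1)) = 1.1635445
u_A = s / sqrt(n) = 1.1635445 / sqrt(11) = 0.35082187
u_B1 = 0.818 / sqrt(6) = 0.3339471
u_B2 = 0.567 / sqrt(3) = 0.3273576
u_B3 = 1.291 / sqrt(2) = 0.91287485
uc = sqrt(0.35082187^2 + 0.3339471^2 + 0.3273576^2 + 0.91287485^2) = 1.0840204
U = k * uc = 2.58 * 1.0840204
U = 2.7968

2.7968


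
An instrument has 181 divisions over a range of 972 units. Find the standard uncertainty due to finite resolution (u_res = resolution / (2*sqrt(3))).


resolution = range / divisions
resolution = 972 / 181 = 5.3701657
u_res = resolution / (2*sqrt(3))
u_res = 5.3701657 / 3.4641016
u_res = 1.5502

1.5502


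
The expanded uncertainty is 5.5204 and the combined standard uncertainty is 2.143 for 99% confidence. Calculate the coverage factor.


k = U / uc
k = 5.5204 / 2.143
k = 2.576

2.576


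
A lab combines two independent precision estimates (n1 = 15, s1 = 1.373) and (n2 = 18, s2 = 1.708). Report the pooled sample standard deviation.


s_p = sqrt(((n1-1)*s1^2 + (n2-1)*s2^2) / (n1+n2-2))
numerator = (15-1)*1.373^2 + (18-1)*1.708^2 = 26.391806 + 49.593488 = 75.985294
denominator = 15 + 18 - 2 = 31
s_p^2 = 75.985294 / 31 = 2.4511385
s_p = sqrt(2.4511385) = 1.5656

1.5656


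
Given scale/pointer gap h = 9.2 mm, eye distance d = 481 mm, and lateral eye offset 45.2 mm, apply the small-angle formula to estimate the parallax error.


error = h * offset / d
= 9.2 * 45.2 / 481
= 0.8645

0.8645


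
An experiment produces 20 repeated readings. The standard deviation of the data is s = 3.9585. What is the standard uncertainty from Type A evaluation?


u_A = s / sqrt(n)
u_A = 3.9585 / sqrt(20)
u_A = 3.9585 / 4.472136
u_A = 0.8851

0.8851


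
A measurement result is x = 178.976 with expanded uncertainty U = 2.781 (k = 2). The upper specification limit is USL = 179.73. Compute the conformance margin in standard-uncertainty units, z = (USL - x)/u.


u = U / k = 2.781 / 2 = 1.3905
margin = |USL - x| = |179.73 - 178.976| = 0.754
z = margin / u = 0.754 / 1.3905
z = 0.5423

0.5423


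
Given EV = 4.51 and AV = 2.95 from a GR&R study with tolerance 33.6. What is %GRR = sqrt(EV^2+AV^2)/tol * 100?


GRR = sqrt(EV^2 + AV^2) = sqrt(4.51^2 + 2.95^2) = 5.3891187
%GRR = GRR / tol * 100 = 5.3891187 / 33.6 * 100
%GRR = 16.0390

16.0390


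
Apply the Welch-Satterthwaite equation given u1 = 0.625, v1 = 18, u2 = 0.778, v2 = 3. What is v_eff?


uc = sqrt(u1^2 + u2^2) = sqrt(0.625^2 + 0.778^2) = 0.9979524
v_eff = uc^4 / (u1^4/v1 + u2^4/v2)
= 0.9979524^4 / (0.625^4/18 + 0.778^4/3)
= 0.99183472 / 0.13060001
v_eff = 7.5944

7.5944


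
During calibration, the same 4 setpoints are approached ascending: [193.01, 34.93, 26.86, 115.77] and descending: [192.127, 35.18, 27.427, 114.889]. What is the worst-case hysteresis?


|193.01 - 192.127| = 0.8830
|34.93 - 35.18| = 0.2500
|26.86 - 27.427| = 0.5670
|115.77 - 114.889| = 0.8810
hysteresis = max(diffs) = 0.8830

0.8830


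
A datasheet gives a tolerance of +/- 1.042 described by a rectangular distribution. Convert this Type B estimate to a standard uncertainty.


u_B = half_width / sqrt(3)
u_B = 1.042 / 1.7320508
u_B = 0.6016

0.6016


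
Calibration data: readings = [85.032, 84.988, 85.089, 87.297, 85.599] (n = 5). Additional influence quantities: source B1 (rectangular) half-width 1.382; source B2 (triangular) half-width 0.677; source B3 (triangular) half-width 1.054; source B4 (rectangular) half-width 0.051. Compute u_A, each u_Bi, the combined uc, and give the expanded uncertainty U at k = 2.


mean = (85.032 + 84.988 + 85.089 + 87.297 + 85.599) / 5 = 85.601
s = sqrt(sum((x - mean)^2)/(n-1)) = 0.9795527
u_A = s / sqrt(n) = 0.9795527 / sqrt(5) = 0.43806928
u_B1 = 1.382 / sqrt(3) = 0.79789807
u_B2 = 0.677 / sqrt(6) = 0.27638409
u_B3 = 1.054 / sqrt(6) = 0.4302937
u_B4 = 0.051 / sqrt(3) = 0.029444864
uc = sqrt(0.43806928^2 + 0.79789807^2 + 0.27638409^2 + 0.4302937^2 + 0.029444864^2) = 1.0444874
U = k * uc = 2 * 1.0444874
U = 2.0890

2.0890


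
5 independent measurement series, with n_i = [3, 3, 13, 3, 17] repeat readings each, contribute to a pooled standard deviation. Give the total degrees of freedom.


nu = sum_i (n_i - 1)
nu = ((3 - 1) + (3 - 1) + (13 - 1) + (3 - 1) + (17 - 1))
nu = 2 + 2 + 12 + 2 + 16
nu = 34

34


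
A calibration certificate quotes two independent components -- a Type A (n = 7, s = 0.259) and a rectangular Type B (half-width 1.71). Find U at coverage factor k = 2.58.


u_A = s / sqrt(n) = 0.259 / sqrt(7) = 0.097892799
u_B = half_width / sqrt(3) = 1.71 / sqrt(3) = 0.98726896
uc = sqrt(u_A^2 + u_B^2) = sqrt(0.097892799^2 + 0.98726896^2) = 0.99211038
U = k * uc = 2.58 * 0.99211038
U = 2.5596

2.5596


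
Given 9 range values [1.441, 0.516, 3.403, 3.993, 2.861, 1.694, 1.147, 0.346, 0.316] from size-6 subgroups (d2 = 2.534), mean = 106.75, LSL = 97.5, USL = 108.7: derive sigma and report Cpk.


R_bar = (1.441 + 0.516 + 3.403 + 3.993 + 2.861 + 1.694 + 1.147 + 0.346 + 0.316) / 9 = 1.7463333
sigma = R_bar / d2 = 1.7463333 / 2.534 = 0.68916073
Cp = (USL - LSL)/(6*sigma) = (108.7 - 97.5)/(6*0.68916073) = 2.7086
Cpu = (108.7 - 106.75)/(3*0.68916073) = 0.9432
Cpl = (106.75 - 97.5)/(3*0.68916073) = 4.4740
Cpk = min(Cpu, Cpl) = 0.9432

0.9432


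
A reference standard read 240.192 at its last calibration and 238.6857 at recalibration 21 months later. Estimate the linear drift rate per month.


rate = (v2 - v1) / months
= (238.6857 - 240.192) / 21
= -1.5063 / 21
= -0.0717

-0.0717


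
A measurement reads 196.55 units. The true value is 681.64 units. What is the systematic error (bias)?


Systematic error = measured - true
= 196.55 - 681.64
= -485.0900

-485.0900


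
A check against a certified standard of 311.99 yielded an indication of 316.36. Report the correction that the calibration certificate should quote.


Correction = standard - reading
= 311.99 - 316.36
= -4.3700

-4.3700


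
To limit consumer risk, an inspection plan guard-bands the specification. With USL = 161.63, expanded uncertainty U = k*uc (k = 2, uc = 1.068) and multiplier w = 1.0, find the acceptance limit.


U = k * uc = 2 * 1.068 = 2.136
guard band g = w * U = 1.0 * 2.136 = 2.136
AL = USL - g = 161.63 - 2.136
AL = 159.4940

159.4940


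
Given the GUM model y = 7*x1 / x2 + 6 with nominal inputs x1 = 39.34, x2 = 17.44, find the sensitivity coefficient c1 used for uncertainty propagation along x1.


y = 7*x1 / x2 + 6
dy/dx1 = 7/x2
Evaluate at x2 = 17.44: c1 = 7 / 17.44
c1 = 0.4014

0.4014


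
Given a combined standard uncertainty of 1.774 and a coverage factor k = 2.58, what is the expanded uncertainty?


U = k * uc
U = 2.58 * 1.774
U = 4.5769

4.5769


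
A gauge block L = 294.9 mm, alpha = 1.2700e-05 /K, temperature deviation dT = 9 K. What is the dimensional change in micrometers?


dL = L * alpha * dT
= 294.9 * 1.2700e-05 * 9
= 0.0337071 mm
dL_um = 0.0337071 * 1000 = 33.7071 um

33.7071


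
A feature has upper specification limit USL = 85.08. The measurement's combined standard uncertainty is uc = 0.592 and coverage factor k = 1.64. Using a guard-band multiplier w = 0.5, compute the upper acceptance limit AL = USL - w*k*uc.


U = k * uc = 1.64 * 0.592 = 0.97088
guard band g = w * U = 0.5 * 0.97088 = 0.48544
AL = USL - g = 85.08 - 0.48544
AL = 84.5946

84.5946


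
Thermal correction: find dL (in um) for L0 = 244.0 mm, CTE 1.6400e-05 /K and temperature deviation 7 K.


dL = L * alpha * dT
= 244.0 * 1.6400e-05 * 7
= 0.0280112 mm
dL_um = 0.0280112 * 1000 = 28.0112 um

28.0112


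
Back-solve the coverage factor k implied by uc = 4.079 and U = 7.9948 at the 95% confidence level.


k = U / uc
k = 7.9948 / 4.079
k = 1.96

1.96


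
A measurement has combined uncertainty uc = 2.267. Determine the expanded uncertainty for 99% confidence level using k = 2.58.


U = k * uc
U = 2.58 * 2.267
U = 5.8489

5.8489


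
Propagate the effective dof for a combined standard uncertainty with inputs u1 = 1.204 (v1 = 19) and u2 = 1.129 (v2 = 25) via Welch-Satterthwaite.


uc = sqrt(u1^2 + u2^2) = sqrt(1.204^2 + 1.129^2) = 1.6505323
v_eff = uc^4 / (u1^4/v1 + u2^4/v2)
= 1.6505323^4 / (1.204^4/19 + 1.129^4/25)
= 7.4215755 / 0.17558768
v_eff = 42.2671

42.2671


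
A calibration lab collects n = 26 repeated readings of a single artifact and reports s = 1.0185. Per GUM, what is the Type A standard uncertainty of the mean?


u_A = s / sqrt(n)
u_A = 1.0185 / sqrt(26)
u_A = 1.0185 / 5.0990195
u_A = 0.1997

0.1997


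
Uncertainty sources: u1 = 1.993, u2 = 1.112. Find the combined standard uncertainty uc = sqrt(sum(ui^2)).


uc = sqrt(1.993^2 + 1.112^2)
uc = sqrt(5.208593)
uc = 2.2822

2.2822


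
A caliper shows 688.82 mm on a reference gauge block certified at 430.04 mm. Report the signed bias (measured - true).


Systematic error = measured - true
= 688.82 - 430.04
= 258.7800

258.7800


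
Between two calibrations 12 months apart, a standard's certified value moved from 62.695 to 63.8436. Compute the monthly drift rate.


rate = (v2 - v1) / months
= (63.8436 - 62.695) / 12
= 1.1486 / 12
= 0.0957

0.0957


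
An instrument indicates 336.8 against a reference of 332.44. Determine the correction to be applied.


Correction = standard - reading
= 332.44 - 336.8
= -4.3600

-4.3600


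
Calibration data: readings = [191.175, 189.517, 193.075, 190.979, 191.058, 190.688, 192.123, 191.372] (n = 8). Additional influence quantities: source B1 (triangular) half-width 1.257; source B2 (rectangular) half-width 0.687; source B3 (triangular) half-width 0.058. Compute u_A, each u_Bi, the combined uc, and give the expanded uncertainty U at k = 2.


mean = (191.175 + 189.517 + 193.075 + 190.979 + 191.058 + 190.688 + 192.123 + 191.372) / 8 = 191.248375
s = sqrt(sum((x - mean)^2)/(n-1)) = 1.0380394
u_A = s / sqrt(n) = 1.0380394 / sqrt(8) = 0.36700235
u_B1 = 1.257 / sqrt(6) = 0.5131681
u_B2 = 0.687 / sqrt(3) = 0.39663963
u_B3 = 0.058 / sqrt(6) = 0.023678401
uc = sqrt(0.36700235^2 + 0.5131681^2 + 0.39663963^2 + 0.023678401^2) = 0.74559767
U = k * uc = 2 * 0.74559767
U = 1.4912

1.4912


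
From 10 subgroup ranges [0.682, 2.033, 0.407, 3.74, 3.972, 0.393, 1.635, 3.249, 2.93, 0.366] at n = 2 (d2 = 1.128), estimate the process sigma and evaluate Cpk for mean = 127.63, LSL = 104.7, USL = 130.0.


R_bar = (0.682 + 2.033 + 0.407 + 3.74 + 3.972 + 0.393 + 1.635 + 3.249 + 2.93 + 0.366) / 10 = 1.9407
sigma = R_bar / d2 = 1.9407 / 1.128 = 1.7204787
Cp = (USL - LSL)/(6*sigma) = (130.0 - 104.7)/(6*1.7204787) = 2.4509
Cpu = (130.0 - 127.63)/(3*1.7204787) = 0.4592
Cpl = (127.63 - 104.7)/(3*1.7204787) = 4.4426
Cpk = min(Cpu, Cpl) = 0.4592

0.4592


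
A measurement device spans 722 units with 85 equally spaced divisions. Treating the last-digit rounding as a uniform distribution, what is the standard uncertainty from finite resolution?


resolution = range / divisions
resolution = 722 / 85 = 8.4941176
u_res = resolution / (2*sqrt(3))
u_res = 8.4941176 / 3.4641016
u_res = 2.4520

2.4520


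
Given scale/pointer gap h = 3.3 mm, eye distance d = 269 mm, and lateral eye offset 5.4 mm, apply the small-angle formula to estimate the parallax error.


error = h * offset / d
= 3.3 * 5.4 / 269
= 0.0662

0.0662


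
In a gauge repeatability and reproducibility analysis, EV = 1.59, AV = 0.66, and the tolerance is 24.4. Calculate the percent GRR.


GRR = sqrt(EV^2 + AV^2) = sqrt(1.59^2 + 0.66^2) = 1.72154
%GRR = GRR / tol * 100 = 1.72154 / 24.4 * 100
%GRR = 7.0555

7.0555


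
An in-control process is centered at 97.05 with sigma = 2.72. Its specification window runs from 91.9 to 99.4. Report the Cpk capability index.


Cpu = (USL - mean) / (3*sigma) = (99.4 - 97.05) / (3*2.72) = 0.2880
Cpl = (mean - LSL) / (3*sigma) = (97.05 - 91.9) / (3*2.72) = 0.6311
Cpk = min(Cpu, Cpl) = 0.2880

0.2880


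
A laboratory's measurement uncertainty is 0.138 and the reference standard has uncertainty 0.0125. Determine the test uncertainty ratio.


TUR = u_lab / u_ref
= 0.138 / 0.0125
= 11.0400

11.0400


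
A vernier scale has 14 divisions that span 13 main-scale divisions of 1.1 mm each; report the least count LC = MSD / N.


LC = MSD / n_div
= 1.1 / 14
= 0.0786

0.0786


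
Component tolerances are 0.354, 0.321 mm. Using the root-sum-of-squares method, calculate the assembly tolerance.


RSS = sqrt(0.354^2 + 0.321^2)
= sqrt(0.228357)
= 0.4779

0.4779


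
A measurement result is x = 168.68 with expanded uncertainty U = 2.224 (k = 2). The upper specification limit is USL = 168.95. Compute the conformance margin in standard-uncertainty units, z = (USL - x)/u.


u = U / k = 2.224 / 2 = 1.112
margin = |USL - x| = |168.95 - 168.68| = 0.27
z = margin / u = 0.27 / 1.112
z = 0.2428

0.2428


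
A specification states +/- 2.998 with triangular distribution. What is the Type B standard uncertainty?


u_B = half_width / sqrt(6)
u_B = 2.998 / 2.4494897
u_B = 1.2239

1.2239


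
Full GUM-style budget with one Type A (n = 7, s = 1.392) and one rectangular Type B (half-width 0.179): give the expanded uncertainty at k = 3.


u_A = s / sqrt(n) = 1.392 / sqrt(7) = 0.52612655
u_B = half_width / sqrt(3) = 0.179 / sqrt(3) = 0.1033457
uc = sqrt(u_A^2 + u_B^2) = sqrt(0.52612655^2 + 0.1033457^2) = 0.53618045
U = k * uc = 3 * 0.53618045
U = 1.6085

1.6085


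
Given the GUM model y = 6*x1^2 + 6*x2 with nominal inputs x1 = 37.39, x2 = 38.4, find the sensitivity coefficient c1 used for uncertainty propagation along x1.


y = 6*x1^2 + 6*x2
dy/dx1 = 2*6*x1
Evaluate at x1 = 37.39: c1 = 12 * 37.39
c1 = 448.6800

448.6800


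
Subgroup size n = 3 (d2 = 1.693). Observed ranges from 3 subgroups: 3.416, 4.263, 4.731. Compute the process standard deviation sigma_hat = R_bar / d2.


R_bar = (3.416 + 4.263 + 4.731) / 3
R_bar = 12.41 / 3 = 4.1366667
sigma_hat = R_bar / d2 = 4.1366667 / 1.693 = 2.4434

2.4434


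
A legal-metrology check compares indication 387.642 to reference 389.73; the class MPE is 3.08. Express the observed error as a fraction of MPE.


e = indication - reference = 387.642 - 389.73 = -2.0880
|e| = 2.0880
ratio = |e| / MPE = 2.0880 / 3.08
ratio = 0.6779

0.6779


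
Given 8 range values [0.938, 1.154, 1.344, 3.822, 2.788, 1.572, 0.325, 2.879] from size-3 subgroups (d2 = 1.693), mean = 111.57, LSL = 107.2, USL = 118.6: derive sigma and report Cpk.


R_bar = (0.938 + 1.154 + 1.344 + 3.822 + 2.788 + 1.572 + 0.325 + 2.879) / 8 = 1.85275
sigma = R_bar / d2 = 1.85275 / 1.693 = 1.0943591
Cp = (USL - LSL)/(6*sigma) = (118.6 - 107.2)/(6*1.0943591) = 1.7362
Cpu = (118.6 - 111.57)/(3*1.0943591) = 2.1413
Cpl = (111.57 - 107.2)/(3*1.0943591) = 1.3311
Cpk = min(Cpu, Cpl) = 1.3311

1.3311


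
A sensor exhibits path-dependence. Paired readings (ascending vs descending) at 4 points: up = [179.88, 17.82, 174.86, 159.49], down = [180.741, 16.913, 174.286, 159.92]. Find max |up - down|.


|179.88 - 180.741| = 0.8610
|17.82 - 16.913| = 0.9070
|174.86 - 174.286| = 0.5740
|159.49 - 159.92| = 0.4300
hysteresis = max(diffs) = 0.9070

0.9070


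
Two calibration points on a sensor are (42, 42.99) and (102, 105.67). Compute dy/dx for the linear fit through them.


slope = (y2 - y1) / (x2 - x1)
= (105.67 - 42.99) / (102 - 42)
= 62.6800 / 60
= 1.0447

1.0447


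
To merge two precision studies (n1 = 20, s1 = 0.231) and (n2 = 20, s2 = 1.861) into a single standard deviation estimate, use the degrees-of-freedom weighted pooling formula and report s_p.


s_p = sqrt(((n1-1)*s1^2 + (n2-1)*s2^2) / (n1+n2-2))
numerator = (20-1)*0.231^2 + (20-1)*1.861^2 = 1.013859 + 65.803099 = 66.816958
denominator = 20 + 20 - 2 = 38
s_p^2 = 66.816958 / 38 = 1.758341
s_p = sqrt(1.758341) = 1.3260

1.3260


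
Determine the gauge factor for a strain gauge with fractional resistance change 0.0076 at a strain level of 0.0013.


GF = (dR/R) / epsilon
= 0.0076 / 0.0013
= 5.8462

5.8462


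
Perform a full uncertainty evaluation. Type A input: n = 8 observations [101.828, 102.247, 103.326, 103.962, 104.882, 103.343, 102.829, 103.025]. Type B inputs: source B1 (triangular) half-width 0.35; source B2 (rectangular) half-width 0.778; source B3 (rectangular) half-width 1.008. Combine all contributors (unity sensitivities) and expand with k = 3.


mean = (101.828 + 102.247 + 103.326 + 103.962 + 104.882 + 103.343 + 102.829 + 103.025) / 8 = 103.18025
s = sqrt(sum((x - mean)^2)/(n-1)) = 0.95631969
u_A = s / sqrt(n) = 0.95631969 / sqrt(8) = 0.33811007
u_B1 = 0.35 / sqrt(6) = 0.1428869
u_B2 = 0.778 / sqrt(3) = 0.44917851
u_B3 = 1.008 / sqrt(3) = 0.58196907
uc = sqrt(0.33811007^2 + 0.1428869^2 + 0.44917851^2 + 0.58196907^2) = 0.82169606
U = k * uc = 3 * 0.82169606
U = 2.4651

2.4651


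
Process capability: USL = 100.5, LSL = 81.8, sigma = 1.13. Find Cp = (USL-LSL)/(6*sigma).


Cp = (USL - LSL) / (6 * sigma)
= (100.5 - 81.8) / (6 * 1.13)
= 18.7000 / 6.7800
= 2.7581

2.7581


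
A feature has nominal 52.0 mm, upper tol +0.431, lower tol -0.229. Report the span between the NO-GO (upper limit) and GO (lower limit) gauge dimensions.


GO = nominal - lower_tol (smallest hole = maximum material condition)
GO = 52.0 - 0.229 = 51.771
NO-GO = nominal + upper_tol (largest hole = least material condition)
NO-GO = 52.0 + 0.431 = 52.431
spread = NO-GO - GO = 52.431 - 51.771 = 0.6600

0.6600


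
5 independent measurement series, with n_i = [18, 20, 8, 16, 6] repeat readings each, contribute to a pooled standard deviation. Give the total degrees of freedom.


nu = sum_i (n_i - 1)
nu = ((18 - 1) + (20 - 1) + (8 - 1) + (16 - 1) + (6 - 1))
nu = 17 + 19 + 7 + 15 + 5
nu = 63

63


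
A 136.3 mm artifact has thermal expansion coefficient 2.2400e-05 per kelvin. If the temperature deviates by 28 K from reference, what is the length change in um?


dL = L * alpha * dT
= 136.3 * 2.2400e-05 * 28
= 0.0854874 mm
dL_um = 0.0854874 * 1000 = 85.4874 um

85.4874


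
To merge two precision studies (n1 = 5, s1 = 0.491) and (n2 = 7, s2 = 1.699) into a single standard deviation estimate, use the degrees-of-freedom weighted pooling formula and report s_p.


s_p = sqrt(((n1-1)*s1^2 + (n2-1)*s2^2) / (n1+n2-2))
numerator = (5-1)*0.491^2 + (7-1)*1.699^2 = 0.964324 + 17.319606 = 18.28393
denominator = 5 + 7 - 2 = 10
s_p^2 = 18.28393 / 10 = 1.828393
s_p = sqrt(1.828393) = 1.3522

1.3522


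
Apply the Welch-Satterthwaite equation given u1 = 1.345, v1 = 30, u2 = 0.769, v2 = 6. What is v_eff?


uc = sqrt(u1^2 + u2^2) = sqrt(1.345^2 + 0.769^2) = 1.5493179
v_eff = uc^4 / (u1^4/v1 + u2^4/v2)
= 1.5493179^4 / (1.345^4/30 + 0.769^4/6)
= 5.7618527 / 0.16737035
v_eff = 34.4258

34.4258


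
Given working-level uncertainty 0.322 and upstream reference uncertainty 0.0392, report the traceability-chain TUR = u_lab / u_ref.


TUR = u_lab / u_ref
= 0.322 / 0.0392
= 8.2143

8.2143


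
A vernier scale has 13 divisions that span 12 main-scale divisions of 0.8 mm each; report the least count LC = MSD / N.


LC = MSD / n_div
= 0.8 / 13
= 0.0615

0.0615


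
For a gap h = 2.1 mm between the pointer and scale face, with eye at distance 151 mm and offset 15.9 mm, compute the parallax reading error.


error = h * offset / d
= 2.1 * 15.9 / 151
= 0.2211

0.2211


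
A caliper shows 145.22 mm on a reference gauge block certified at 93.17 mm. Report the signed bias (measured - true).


Systematic error = measured - true
= 145.22 - 93.17
= 52.0500

52.0500


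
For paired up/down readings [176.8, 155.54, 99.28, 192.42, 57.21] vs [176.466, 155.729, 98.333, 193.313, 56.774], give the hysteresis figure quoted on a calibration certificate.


|176.8 - 176.466| = 0.3340
|155.54 - 155.729| = 0.1890
|99.28 - 98.333| = 0.9470
|192.42 - 193.313| = 0.8930
|57.21 - 56.774| = 0.4360
hysteresis = max(diffs) = 0.9470

0.9470


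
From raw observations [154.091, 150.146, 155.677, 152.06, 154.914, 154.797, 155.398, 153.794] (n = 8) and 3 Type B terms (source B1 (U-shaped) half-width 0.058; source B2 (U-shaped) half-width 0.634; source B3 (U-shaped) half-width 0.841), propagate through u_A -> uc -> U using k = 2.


mean = (154.091 + 150.146 + 155.677 + 152.06 + 154.914 + 154.797 + 155.398 + 153.794) / 8 = 153.859625
s = sqrt(sum((x - mean)^2)/(n-1)) = 1.8802481
u_A = s / sqrt(n) = 1.8802481 / sqrt(8) = 0.66476809
u_B1 = 0.058 / sqrt(2) = 0.041012193
u_B2 = 0.634 / sqrt(2) = 0.4483057
u_B3 = 0.841 / sqrt(2) = 0.5946768
uc = sqrt(0.66476809^2 + 0.041012193^2 + 0.4483057^2 + 0.5946768^2) = 0.99910816
U = k * uc = 2 * 0.99910816
U = 1.9982

1.9982


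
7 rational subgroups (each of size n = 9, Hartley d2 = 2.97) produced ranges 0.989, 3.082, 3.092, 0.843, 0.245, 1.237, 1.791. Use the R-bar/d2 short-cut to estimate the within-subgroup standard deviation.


R_bar = (0.989 + 3.082 + 3.092 + 0.843 + 0.245 + 1.237 + 1.791) / 7
R_bar = 11.279 / 7 = 1.6112857
sigma_hat = R_bar / d2 = 1.6112857 / 2.97 = 0.5425

0.5425


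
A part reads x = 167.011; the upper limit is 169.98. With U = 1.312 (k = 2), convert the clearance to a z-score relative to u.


u = U / k = 1.312 / 2 = 0.656
margin = |USL - x| = |169.98 - 167.011| = 2.969
z = margin / u = 2.969 / 0.656
z = 4.5259

4.5259


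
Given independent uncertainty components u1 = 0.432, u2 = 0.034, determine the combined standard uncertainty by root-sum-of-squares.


uc = sqrt(0.432^2 + 0.034^2)
uc = sqrt(0.18778)
uc = 0.4333

0.4333


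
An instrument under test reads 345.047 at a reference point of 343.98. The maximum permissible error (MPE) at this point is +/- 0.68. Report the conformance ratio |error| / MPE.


e = indication - reference = 345.047 - 343.98 = 1.0670
|e| = 1.0670
ratio = |e| / MPE = 1.0670 / 0.68
ratio = 1.5691

1.5691


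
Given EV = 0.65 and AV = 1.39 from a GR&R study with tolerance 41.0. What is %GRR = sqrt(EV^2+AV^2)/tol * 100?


GRR = sqrt(EV^2 + AV^2) = sqrt(0.65^2 + 1.39^2) = 1.5344706
%GRR = GRR / tol * 100 = 1.5344706 / 41.0 * 100
%GRR = 3.7426

3.7426
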